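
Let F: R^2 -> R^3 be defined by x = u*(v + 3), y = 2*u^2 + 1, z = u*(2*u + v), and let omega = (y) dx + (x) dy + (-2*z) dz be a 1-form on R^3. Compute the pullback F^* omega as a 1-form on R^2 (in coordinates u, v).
F^* omega = (-16*u^3 - 6*u^2*v + 18*u^2 - 2*u*v^2 + v + 3) du + (u*(-2*u^2 - 2*u*v + 1)) dv

Using F^*(f dg) = (f ∘ F) d(g ∘ F), substitute each coordinate x_i by F_i(u, v) in f_i, and replace dx_i by d F_i = (∂F_i/∂u) du + (∂F_i/∂v) dv.
  For the x component: f_1(F) = 2*u^2 + 1; d F_1 = (v + 3) du + (u) dv
  For the y component: f_2(F) = u*(v + 3); d F_2 = (4*u) du + (0) dv
  For the z component: f_3(F) = 2*u*(-2*u - v); d F_3 = (4*u + v) du + (u) dv
Combining and collecting du, dv coefficients:
  coeff of du: -16*u^3 - 6*u^2*v + 18*u^2 - 2*u*v^2 + v + 3
  coeff of dv: u*(-2*u^2 - 2*u*v + 1)
F^* omega = (-16*u^3 - 6*u^2*v + 18*u^2 - 2*u*v^2 + v + 3) du + (u*(-2*u^2 - 2*u*v + 1)) dv.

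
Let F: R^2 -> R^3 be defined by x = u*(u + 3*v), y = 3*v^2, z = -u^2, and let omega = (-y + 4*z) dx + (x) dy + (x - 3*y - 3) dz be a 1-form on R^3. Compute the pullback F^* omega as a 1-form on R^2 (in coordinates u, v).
F^* omega = (-10*u^3 - 18*u^2*v + 12*u*v^2 + 6*u - 9*v^3) du + (3*u*(-4*u^2 + 2*u*v + 3*v^2)) dv

Using F^*(f dg) = (f ∘ F) d(g ∘ F), substitute each coordinate x_i by F_i(u, v) in f_i, and replace dx_i by d F_i = (∂F_i/∂u) du + (∂F_i/∂v) dv.
  For the x component: f_1(F) = -4*u^2 - 3*v^2; d F_1 = (2*u + 3*v) du + (3*u) dv
  For the y component: f_2(F) = u*(u + 3*v); d F_2 = (0) du + (6*v) dv
  For the z component: f_3(F) = u^2 + 3*u*v - 9*v^2 - 3; d F_3 = (-2*u) du + (0) dv
Combining and collecting du, dv coefficients:
  coeff of du: -10*u^3 - 18*u^2*v + 12*u*v^2 + 6*u - 9*v^3
  coeff of dv: 3*u*(-4*u^2 + 2*u*v + 3*v^2)
F^* omega = (-10*u^3 - 18*u^2*v + 12*u*v^2 + 6*u - 9*v^3) du + (3*u*(-4*u^2 + 2*u*v + 3*v^2)) dv.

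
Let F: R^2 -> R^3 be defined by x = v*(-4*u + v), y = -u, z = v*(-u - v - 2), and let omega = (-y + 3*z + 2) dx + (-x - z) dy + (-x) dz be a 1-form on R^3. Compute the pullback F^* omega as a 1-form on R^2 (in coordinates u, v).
F^* omega = (v*(8*u*v - 9*u + 13*v^2 + 24*v - 10)) du + (8*u^2*v - 4*u^2 - u*v^2 + 18*u*v - 8*u - 4*v^3 - 10*v^2 + 4*v) dv

Using F^*(f dg) = (f ∘ F) d(g ∘ F), substitute each coordinate x_i by F_i(u, v) in f_i, and replace dx_i by d F_i = (∂F_i/∂u) du + (∂F_i/∂v) dv.
  For the x component: f_1(F) = -3*u*v + u - 3*v^2 - 6*v + 2; d F_1 = (-4*v) du + (-4*u + 2*v) dv
  For the y component: f_2(F) = v*(5*u + 2); d F_2 = (-1) du + (0) dv
  For the z component: f_3(F) = v*(4*u - v); d F_3 = (-v) du + (-u - 2*v - 2) dv
Combining and collecting du, dv coefficients:
  coeff of du: v*(8*u*v - 9*u + 13*v^2 + 24*v - 10)
  coeff of dv: 8*u^2*v - 4*u^2 - u*v^2 + 18*u*v - 8*u - 4*v^3 - 10*v^2 + 4*v
F^* omega = (v*(8*u*v - 9*u + 13*v^2 + 24*v - 10)) du + (8*u^2*v - 4*u^2 - u*v^2 + 18*u*v - 8*u - 4*v^3 - 10*v^2 + 4*v) dv.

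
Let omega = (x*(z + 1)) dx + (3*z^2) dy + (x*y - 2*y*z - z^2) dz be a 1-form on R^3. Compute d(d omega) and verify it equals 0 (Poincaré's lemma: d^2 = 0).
d(d omega) = 0

Step 1: d omega = sum_{i<j} (∂f_j/∂x_i - ∂f_i/∂x_j) dx_i ∧ dx_j:
  coeff of dx ∧ dy: 0
  coeff of dx ∧ dz: -x + y
  coeff of dy ∧ dz: x - 8*z
Step 2: Apply d again to each 2-form coefficient. The only possible 3-form in R^3 is dx ∧ dy ∧ dz, with coefficient
  ∂(coeff of dy∧dz)/∂x - ∂(coeff of dx∧dz)/∂y + ∂(coeff of dx∧dy)/∂z
  = ∂/∂x (x - 8*z) - ∂/∂y (-x + y) + ∂/∂z (0).
Each of these terms simplifies to sums of mixed partials that cancel in pairs. The result is 0 (by equality of mixed partials for smooth functions — Schwarz / Clairaut).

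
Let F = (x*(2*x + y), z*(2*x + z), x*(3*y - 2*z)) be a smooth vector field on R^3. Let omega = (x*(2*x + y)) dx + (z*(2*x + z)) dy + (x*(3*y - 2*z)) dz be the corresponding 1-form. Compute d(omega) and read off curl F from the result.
d(omega) = (x - 2*z) dy ∧ dz + (-3*y + 2*z) dz ∧ dx + (-x + 2*z) dx ∧ dy; curl F = (x - 2*z, -3*y + 2*z, -x + 2*z)

d omega = sum_{i<j} (∂f_j/∂x_i - ∂f_i/∂x_j) dx_i ∧ dx_j. Under the identification (dy ∧ dz, dz ∧ dx, dx ∧ dy) ↔ (e_x, e_y, e_z), the coefficients are exactly the components of curl F. Compute:
  ∂R/∂y - ∂Q/∂z = (3*x) - (2*x + 2*z) = x - 2*z
  ∂P/∂z - ∂R/∂x = (0) - (3*y - 2*z) = -3*y + 2*z
  ∂Q/∂x - ∂P/∂y = (2*z) - (x) = -x + 2*z.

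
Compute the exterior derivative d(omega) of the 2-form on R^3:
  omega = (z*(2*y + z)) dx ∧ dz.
d(omega) = (-2*z) dx ∧ dy ∧ dz

For a 2-form omega = sum_{i<j} g_{ij} dx_i ∧ dx_j, the exterior derivative is
  d(omega) = sum_{i<j} d(g_{ij}) ∧ dx_i ∧ dx_j = sum_{i<j, k} (∂g_{ij}/∂x_k) dx_k ∧ dx_i ∧ dx_j.
Expand each term, using dx_k ∧ dx_i ∧ dx_j = sgn(permutation) dx_{(a)} ∧ dx_{(b)} ∧ dx_{(c)} with (a < b < c) sorted:
  d(z*(2*y + z)) includes (∂/∂y)(z*(2*y + z)) dy = (2*z) dy, which multiplied by dx ∧ dz gives (-2*z) dx ∧ dy ∧ dz
Collecting like 3-forms: d(omega) = (-2*z) dx ∧ dy ∧ dz.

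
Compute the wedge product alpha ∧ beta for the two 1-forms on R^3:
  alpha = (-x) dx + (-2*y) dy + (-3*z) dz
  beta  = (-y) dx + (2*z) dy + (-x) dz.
alpha ∧ beta = (-2*x*z - 2*y^2) dx ∧ dy + (x^2 - 3*y*z) dx ∧ dz + (2*x*y + 6*z^2) dy ∧ dz

Distribute the wedge, using dx_i ∧ dx_j = -dx_j ∧ dx_i and dx_i ∧ dx_i = 0. For each pair (i, j) with i < j, the coefficient of dx_i ∧ dx_j in alpha ∧ beta is (alpha_i * beta_j - alpha_j * beta_i). Collecting: alpha ∧ beta = (-2*x*z - 2*y^2) dx ∧ dy + (x^2 - 3*y*z) dx ∧ dz + (2*x*y + 6*z^2) dy ∧ dz.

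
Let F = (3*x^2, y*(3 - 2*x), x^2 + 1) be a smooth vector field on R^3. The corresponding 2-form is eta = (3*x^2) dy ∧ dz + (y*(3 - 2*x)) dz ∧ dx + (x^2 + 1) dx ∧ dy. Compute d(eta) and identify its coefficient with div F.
d(eta) = (4*x + 3) dx ∧ dy ∧ dz; div F = 4*x + 3

For a 2-form in R^3 of the form above, applying d gives a 3-form with coefficient ∂P/∂x + ∂Q/∂y + ∂R/∂z:
  ∂P/∂x = 6*x
  ∂Q/∂y = 3 - 2*x
  ∂R/∂z = 0
Sum = 4*x + 3, which is exactly div F.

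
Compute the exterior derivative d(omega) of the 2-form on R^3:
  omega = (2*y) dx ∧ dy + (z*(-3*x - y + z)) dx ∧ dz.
d(omega) = (z) dx ∧ dy ∧ dz

For a 2-form omega = sum_{i<j} g_{ij} dx_i ∧ dx_j, the exterior derivative is
  d(omega) = sum_{i<j} d(g_{ij}) ∧ dx_i ∧ dx_j = sum_{i<j, k} (∂g_{ij}/∂x_k) dx_k ∧ dx_i ∧ dx_j.
Expand each term, using dx_k ∧ dx_i ∧ dx_j = sgn(permutation) dx_{(a)} ∧ dx_{(b)} ∧ dx_{(c)} with (a < b < c) sorted:
  d(z*(-3*x - y + z)) includes (∂/∂y)(z*(-3*x - y + z)) dy = (-z) dy, which multiplied by dx ∧ dz gives (z) dx ∧ dy ∧ dz
Collecting like 3-forms: d(omega) = (z) dx ∧ dy ∧ dz.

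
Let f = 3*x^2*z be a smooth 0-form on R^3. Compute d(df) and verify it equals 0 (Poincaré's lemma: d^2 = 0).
d(df) = 0

Step 1: df = sum_i (∂f/∂x_i) dx_i = (6*x*z) dx + (0) dy + (3*x^2) dz.
Step 2: Apply d again. Using the 1-form formula, the coefficient of dx ∧ dy in d(df) is ∂^2 f/∂x ∂y - ∂^2 f/∂y ∂x = (0) - (0) = 0 (equality of mixed partials for smooth f).
Similarly for dx ∧ dz and dy ∧ dz — all coefficients vanish. So d(df) = 0.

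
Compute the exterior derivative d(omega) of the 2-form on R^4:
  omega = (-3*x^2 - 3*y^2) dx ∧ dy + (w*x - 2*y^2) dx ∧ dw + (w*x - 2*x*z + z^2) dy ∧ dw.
d(omega) = (w + 4*y - 2*z) dx ∧ dy ∧ dw + (2*x - 2*z) dy ∧ dz ∧ dw

For a 2-form omega = sum_{i<j} g_{ij} dx_i ∧ dx_j, the exterior derivative is
  d(omega) = sum_{i<j} d(g_{ij}) ∧ dx_i ∧ dx_j = sum_{i<j, k} (∂g_{ij}/∂x_k) dx_k ∧ dx_i ∧ dx_j.
Expand each term, using dx_k ∧ dx_i ∧ dx_j = sgn(permutation) dx_{(a)} ∧ dx_{(b)} ∧ dx_{(c)} with (a < b < c) sorted:
  d(w*x - 2*y^2) includes (∂/∂y)(w*x - 2*y^2) dy = (-4*y) dy, which multiplied by dx ∧ dw gives (4*y) dx ∧ dy ∧ dw
  d(w*x - 2*x*z + z^2) includes (∂/∂x)(w*x - 2*x*z + z^2) dx = (w - 2*z) dx, which multiplied by dy ∧ dw gives (w - 2*z) dx ∧ dy ∧ dw
  d(w*x - 2*x*z + z^2) includes (∂/∂z)(w*x - 2*x*z + z^2) dz = (-2*x + 2*z) dz, which multiplied by dy ∧ dw gives (2*x - 2*z) dy ∧ dz ∧ dw
Collecting like 3-forms: d(omega) = (w + 4*y - 2*z) dx ∧ dy ∧ dw + (2*x - 2*z) dy ∧ dz ∧ dw.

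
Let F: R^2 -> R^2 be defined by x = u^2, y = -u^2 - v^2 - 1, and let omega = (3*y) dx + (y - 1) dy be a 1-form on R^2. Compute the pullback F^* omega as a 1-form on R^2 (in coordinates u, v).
F^* omega = (2*u*(-2*u^2 - 2*v^2 - 1)) du + (2*v*(u^2 + v^2 + 2)) dv

Using F^*(f dg) = (f ∘ F) d(g ∘ F), substitute each coordinate x_i by F_i(u, v) in f_i, and replace dx_i by d F_i = (∂F_i/∂u) du + (∂F_i/∂v) dv.
  For the x component: f_1(F) = -3*u^2 - 3*v^2 - 3; d F_1 = (2*u) du + (0) dv
  For the y component: f_2(F) = -u^2 - v^2 - 2; d F_2 = (-2*u) du + (-2*v) dv
Combining and collecting du, dv coefficients:
  coeff of du: 2*u*(-2*u^2 - 2*v^2 - 1)
  coeff of dv: 2*v*(u^2 + v^2 + 2)
F^* omega = (2*u*(-2*u^2 - 2*v^2 - 1)) du + (2*v*(u^2 + v^2 + 2)) dv.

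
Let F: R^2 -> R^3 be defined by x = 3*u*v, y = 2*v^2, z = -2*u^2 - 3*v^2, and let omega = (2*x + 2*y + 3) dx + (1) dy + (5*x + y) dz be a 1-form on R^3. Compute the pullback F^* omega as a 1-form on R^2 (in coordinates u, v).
F^* omega = (v*(-60*u^2 + 10*u*v + 12*v^2 + 9)) du + (18*u^2*v - 78*u*v^2 + 9*u - 12*v^3 + 4*v) dv

Using F^*(f dg) = (f ∘ F) d(g ∘ F), substitute each coordinate x_i by F_i(u, v) in f_i, and replace dx_i by d F_i = (∂F_i/∂u) du + (∂F_i/∂v) dv.
  For the x component: f_1(F) = 6*u*v + 4*v^2 + 3; d F_1 = (3*v) du + (3*u) dv
  For the y component: f_2(F) = 1; d F_2 = (0) du + (4*v) dv
  For the z component: f_3(F) = v*(15*u + 2*v); d F_3 = (-4*u) du + (-6*v) dv
Combining and collecting du, dv coefficients:
  coeff of du: v*(-60*u^2 + 10*u*v + 12*v^2 + 9)
  coeff of dv: 18*u^2*v - 78*u*v^2 + 9*u - 12*v^3 + 4*v
F^* omega = (v*(-60*u^2 + 10*u*v + 12*v^2 + 9)) du + (18*u^2*v - 78*u*v^2 + 9*u - 12*v^3 + 4*v) dv.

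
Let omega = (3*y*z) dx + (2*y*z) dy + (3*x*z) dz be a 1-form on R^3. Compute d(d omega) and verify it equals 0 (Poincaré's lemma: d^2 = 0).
d(d omega) = 0

Step 1: d omega = sum_{i<j} (∂f_j/∂x_i - ∂f_i/∂x_j) dx_i ∧ dx_j:
  coeff of dx ∧ dy: -3*z
  coeff of dx ∧ dz: -3*y + 3*z
  coeff of dy ∧ dz: -2*y
Step 2: Apply d again to each 2-form coefficient. The only possible 3-form in R^3 is dx ∧ dy ∧ dz, with coefficient
  ∂(coeff of dy∧dz)/∂x - ∂(coeff of dx∧dz)/∂y + ∂(coeff of dx∧dy)/∂z
  = ∂/∂x (-2*y) - ∂/∂y (-3*y + 3*z) + ∂/∂z (-3*z).
Each of these terms simplifies to sums of mixed partials that cancel in pairs. The result is 0 (by equality of mixed partials for smooth functions — Schwarz / Clairaut).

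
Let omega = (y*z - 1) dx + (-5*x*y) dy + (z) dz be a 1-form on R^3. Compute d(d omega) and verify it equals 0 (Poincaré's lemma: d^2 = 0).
d(d omega) = 0

Step 1: d omega = sum_{i<j} (∂f_j/∂x_i - ∂f_i/∂x_j) dx_i ∧ dx_j:
  coeff of dx ∧ dy: -5*y - z
  coeff of dx ∧ dz: -y
  coeff of dy ∧ dz: 0
Step 2: Apply d again to each 2-form coefficient. The only possible 3-form in R^3 is dx ∧ dy ∧ dz, with coefficient
  ∂(coeff of dy∧dz)/∂x - ∂(coeff of dx∧dz)/∂y + ∂(coeff of dx∧dy)/∂z
  = ∂/∂x (0) - ∂/∂y (-y) + ∂/∂z (-5*y - z).
Each of these terms simplifies to sums of mixed partials that cancel in pairs. The result is 0 (by equality of mixed partials for smooth functions — Schwarz / Clairaut).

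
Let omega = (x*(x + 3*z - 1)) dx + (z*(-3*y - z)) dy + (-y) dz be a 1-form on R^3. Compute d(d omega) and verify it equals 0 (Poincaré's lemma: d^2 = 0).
d(d omega) = 0

Step 1: d omega = sum_{i<j} (∂f_j/∂x_i - ∂f_i/∂x_j) dx_i ∧ dx_j:
  coeff of dx ∧ dy: 0
  coeff of dx ∧ dz: -3*x
  coeff of dy ∧ dz: 3*y + 2*z - 1
Step 2: Apply d again to each 2-form coefficient. The only possible 3-form in R^3 is dx ∧ dy ∧ dz, with coefficient
  ∂(coeff of dy∧dz)/∂x - ∂(coeff of dx∧dz)/∂y + ∂(coeff of dx∧dy)/∂z
  = ∂/∂x (3*y + 2*z - 1) - ∂/∂y (-3*x) + ∂/∂z (0).
Each of these terms simplifies to sums of mixed partials that cancel in pairs. The result is 0 (by equality of mixed partials for smooth functions — Schwarz / Clairaut).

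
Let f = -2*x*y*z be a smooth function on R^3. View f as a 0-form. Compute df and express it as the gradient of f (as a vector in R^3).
df = (-2*y*z) dx + (-2*x*z) dy + (-2*x*y) dz; grad f = (-2*y*z, -2*x*z, -2*x*y)

For a 0-form f, d f = (∂f/∂x) dx + (∂f/∂y) dy + (∂f/∂z) dz. The components of the vector representation are exactly the entries of grad f in Cartesian coordinates:
  ∂f/∂x = -2*y*z
  ∂f/∂y = -2*x*z
  ∂f/∂z = -2*x*y.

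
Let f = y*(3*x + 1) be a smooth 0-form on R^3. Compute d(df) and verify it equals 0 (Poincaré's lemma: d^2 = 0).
d(df) = 0

Step 1: df = sum_i (∂f/∂x_i) dx_i = (3*y) dx + (3*x + 1) dy + (0) dz.
Step 2: Apply d again. Using the 1-form formula, the coefficient of dx ∧ dy in d(df) is ∂^2 f/∂x ∂y - ∂^2 f/∂y ∂x = (3) - (3) = 0 (equality of mixed partials for smooth f).
Similarly for dx ∧ dz and dy ∧ dz — all coefficients vanish. So d(df) = 0.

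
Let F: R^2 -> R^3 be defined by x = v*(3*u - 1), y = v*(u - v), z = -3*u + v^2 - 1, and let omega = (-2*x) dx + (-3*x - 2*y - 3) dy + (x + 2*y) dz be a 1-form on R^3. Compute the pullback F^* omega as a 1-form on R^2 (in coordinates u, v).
F^* omega = (v*(-29*u*v - 15*u + 2*v^2 + 15*v)) du + (-29*u^2*v + 34*u*v^2 + 15*u*v - 3*u - 8*v^3 - 8*v^2 + 4*v) dv

Using F^*(f dg) = (f ∘ F) d(g ∘ F), substitute each coordinate x_i by F_i(u, v) in f_i, and replace dx_i by d F_i = (∂F_i/∂u) du + (∂F_i/∂v) dv.
  For the x component: f_1(F) = 2*v*(1 - 3*u); d F_1 = (3*v) du + (3*u - 1) dv
  For the y component: f_2(F) = -11*u*v + 2*v^2 + 3*v - 3; d F_2 = (v) du + (u - 2*v) dv
  For the z component: f_3(F) = v*(5*u - 2*v - 1); d F_3 = (-3) du + (2*v) dv
Combining and collecting du, dv coefficients:
  coeff of du: v*(-29*u*v - 15*u + 2*v^2 + 15*v)
  coeff of dv: -29*u^2*v + 34*u*v^2 + 15*u*v - 3*u - 8*v^3 - 8*v^2 + 4*v
F^* omega = (v*(-29*u*v - 15*u + 2*v^2 + 15*v)) du + (-29*u^2*v + 34*u*v^2 + 15*u*v - 3*u - 8*v^3 - 8*v^2 + 4*v) dv.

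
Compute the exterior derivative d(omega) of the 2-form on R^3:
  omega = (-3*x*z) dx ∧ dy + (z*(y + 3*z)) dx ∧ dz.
d(omega) = (-3*x - z) dx ∧ dy ∧ dz

For a 2-form omega = sum_{i<j} g_{ij} dx_i ∧ dx_j, the exterior derivative is
  d(omega) = sum_{i<j} d(g_{ij}) ∧ dx_i ∧ dx_j = sum_{i<j, k} (∂g_{ij}/∂x_k) dx_k ∧ dx_i ∧ dx_j.
Expand each term, using dx_k ∧ dx_i ∧ dx_j = sgn(permutation) dx_{(a)} ∧ dx_{(b)} ∧ dx_{(c)} with (a < b < c) sorted:
  d(-3*x*z) includes (∂/∂z)(-3*x*z) dz = (-3*x) dz, which multiplied by dx ∧ dy gives (-3*x) dx ∧ dy ∧ dz
  d(z*(y + 3*z)) includes (∂/∂y)(z*(y + 3*z)) dy = (z) dy, which multiplied by dx ∧ dz gives (-z) dx ∧ dy ∧ dz
Collecting like 3-forms: d(omega) = (-3*x - z) dx ∧ dy ∧ dz.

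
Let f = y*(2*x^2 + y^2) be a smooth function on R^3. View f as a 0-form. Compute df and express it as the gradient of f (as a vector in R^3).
df = (4*x*y) dx + (2*x^2 + 3*y^2) dy + (0) dz; grad f = (4*x*y, 2*x^2 + 3*y^2, 0)

For a 0-form f, d f = (∂f/∂x) dx + (∂f/∂y) dy + (∂f/∂z) dz. The components of the vector representation are exactly the entries of grad f in Cartesian coordinates:
  ∂f/∂x = 4*x*y
  ∂f/∂y = 2*x^2 + 3*y^2
  ∂f/∂z = 0.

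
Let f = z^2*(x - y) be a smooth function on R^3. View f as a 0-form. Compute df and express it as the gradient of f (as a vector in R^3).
df = (z^2) dx + (-z^2) dy + (2*z*(x - y)) dz; grad f = (z^2, -z^2, 2*z*(x - y))

For a 0-form f, d f = (∂f/∂x) dx + (∂f/∂y) dy + (∂f/∂z) dz. The components of the vector representation are exactly the entries of grad f in Cartesian coordinates:
  ∂f/∂x = z^2
  ∂f/∂y = -z^2
  ∂f/∂z = 2*z*(x - y).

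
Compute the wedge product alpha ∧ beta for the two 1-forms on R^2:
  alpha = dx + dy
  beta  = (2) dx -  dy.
alpha ∧ beta = (-3) dx ∧ dy

Distribute the wedge, using dx_i ∧ dx_j = -dx_j ∧ dx_i and dx_i ∧ dx_i = 0. For each pair (i, j) with i < j, the coefficient of dx_i ∧ dx_j in alpha ∧ beta is (alpha_i * beta_j - alpha_j * beta_i). Collecting: alpha ∧ beta = (-3) dx ∧ dy.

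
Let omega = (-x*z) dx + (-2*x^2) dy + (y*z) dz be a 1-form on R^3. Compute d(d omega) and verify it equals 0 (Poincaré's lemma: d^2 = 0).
d(d omega) = 0

Step 1: d omega = sum_{i<j} (∂f_j/∂x_i - ∂f_i/∂x_j) dx_i ∧ dx_j:
  coeff of dx ∧ dy: -4*x
  coeff of dx ∧ dz: x
  coeff of dy ∧ dz: z
Step 2: Apply d again to each 2-form coefficient. The only possible 3-form in R^3 is dx ∧ dy ∧ dz, with coefficient
  ∂(coeff of dy∧dz)/∂x - ∂(coeff of dx∧dz)/∂y + ∂(coeff of dx∧dy)/∂z
  = ∂/∂x (z) - ∂/∂y (x) + ∂/∂z (-4*x).
Each of these terms simplifies to sums of mixed partials that cancel in pairs. The result is 0 (by equality of mixed partials for smooth functions — Schwarz / Clairaut).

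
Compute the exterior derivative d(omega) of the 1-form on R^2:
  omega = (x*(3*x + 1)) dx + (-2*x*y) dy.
d(omega) = (-2*y) dx ∧ dy

For a 1-form omega = sum_i f_i dx_i, the exterior derivative is
  d(omega) = sum_{i < j} (∂f_j/∂x_i - ∂f_i/∂x_j) dx_i ∧ dx_j.
  coefficient of dx ∧ dy: ∂f_2/∂x - ∂f_1/∂y = ∂(-2*x*y)/∂x - ∂(x*(3*x + 1))/∂y = -2*y
Assembling: d(omega) = (-2*y) dx ∧ dy.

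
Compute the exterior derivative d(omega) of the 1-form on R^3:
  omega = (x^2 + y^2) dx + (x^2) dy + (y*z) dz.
d(omega) = (2*x - 2*y) dx ∧ dy + (z) dy ∧ dz

For a 1-form omega = sum_i f_i dx_i, the exterior derivative is
  d(omega) = sum_{i < j} (∂f_j/∂x_i - ∂f_i/∂x_j) dx_i ∧ dx_j.
  coefficient of dx ∧ dy: ∂f_2/∂x - ∂f_1/∂y = ∂(x^2)/∂x - ∂(x^2 + y^2)/∂y = 2*x - 2*y
  coefficient of dy ∧ dz: ∂f_3/∂y - ∂f_2/∂z = ∂(y*z)/∂y - ∂(x^2)/∂z = z
Assembling: d(omega) = (2*x - 2*y) dx ∧ dy + (z) dy ∧ dz.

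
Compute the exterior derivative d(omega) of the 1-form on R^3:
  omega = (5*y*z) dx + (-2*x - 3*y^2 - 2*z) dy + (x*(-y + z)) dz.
d(omega) = (-5*z - 2) dx ∧ dy + (-6*y + z) dx ∧ dz + (2 - x) dy ∧ dz

For a 1-form omega = sum_i f_i dx_i, the exterior derivative is
  d(omega) = sum_{i < j} (∂f_j/∂x_i - ∂f_i/∂x_j) dx_i ∧ dx_j.
  coefficient of dx ∧ dy: ∂f_2/∂x - ∂f_1/∂y = ∂(-2*x - 3*y^2 - 2*z)/∂x - ∂(5*y*z)/∂y = -5*z - 2
  coefficient of dx ∧ dz: ∂f_3/∂x - ∂f_1/∂z = ∂(x*(-y + z))/∂x - ∂(5*y*z)/∂z = -6*y + z
  coefficient of dy ∧ dz: ∂f_3/∂y - ∂f_2/∂z = ∂(x*(-y + z))/∂y - ∂(-2*x - 3*y^2 - 2*z)/∂z = 2 - x
Assembling: d(omega) = (-5*z - 2) dx ∧ dy + (-6*y + z) dx ∧ dz + (2 - x) dy ∧ dz.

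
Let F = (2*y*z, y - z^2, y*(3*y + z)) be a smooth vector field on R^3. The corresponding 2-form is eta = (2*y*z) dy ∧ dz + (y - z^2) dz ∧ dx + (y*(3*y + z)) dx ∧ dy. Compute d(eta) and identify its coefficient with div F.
d(eta) = (y + 1) dx ∧ dy ∧ dz; div F = y + 1

For a 2-form in R^3 of the form above, applying d gives a 3-form with coefficient ∂P/∂x + ∂Q/∂y + ∂R/∂z:
  ∂P/∂x = 0
  ∂Q/∂y = 1
  ∂R/∂z = y
Sum = y + 1, which is exactly div F.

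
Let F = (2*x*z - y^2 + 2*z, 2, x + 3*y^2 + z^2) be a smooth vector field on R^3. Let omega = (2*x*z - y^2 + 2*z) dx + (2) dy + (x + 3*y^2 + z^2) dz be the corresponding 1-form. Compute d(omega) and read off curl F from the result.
d(omega) = (6*y) dy ∧ dz + (2*x + 1) dz ∧ dx + (2*y) dx ∧ dy; curl F = (6*y, 2*x + 1, 2*y)

d omega = sum_{i<j} (∂f_j/∂x_i - ∂f_i/∂x_j) dx_i ∧ dx_j. Under the identification (dy ∧ dz, dz ∧ dx, dx ∧ dy) ↔ (e_x, e_y, e_z), the coefficients are exactly the components of curl F. Compute:
  ∂R/∂y - ∂Q/∂z = (6*y) - (0) = 6*y
  ∂P/∂z - ∂R/∂x = (2*x + 2) - (1) = 2*x + 1
  ∂Q/∂x - ∂P/∂y = (0) - (-2*y) = 2*y.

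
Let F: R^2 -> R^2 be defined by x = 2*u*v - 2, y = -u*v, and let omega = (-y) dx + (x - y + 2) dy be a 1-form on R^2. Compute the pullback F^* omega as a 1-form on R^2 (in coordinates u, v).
F^* omega = (-u*v^2) du + (-u^2*v) dv

Using F^*(f dg) = (f ∘ F) d(g ∘ F), substitute each coordinate x_i by F_i(u, v) in f_i, and replace dx_i by d F_i = (∂F_i/∂u) du + (∂F_i/∂v) dv.
  For the x component: f_1(F) = u*v; d F_1 = (2*v) du + (2*u) dv
  For the y component: f_2(F) = 3*u*v; d F_2 = (-v) du + (-u) dv
Combining and collecting du, dv coefficients:
  coeff of du: -u*v^2
  coeff of dv: -u^2*v
F^* omega = (-u*v^2) du + (-u^2*v) dv.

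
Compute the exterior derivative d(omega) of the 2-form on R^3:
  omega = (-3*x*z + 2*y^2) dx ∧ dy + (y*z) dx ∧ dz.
d(omega) = (-3*x - z) dx ∧ dy ∧ dz

For a 2-form omega = sum_{i<j} g_{ij} dx_i ∧ dx_j, the exterior derivative is
  d(omega) = sum_{i<j} d(g_{ij}) ∧ dx_i ∧ dx_j = sum_{i<j, k} (∂g_{ij}/∂x_k) dx_k ∧ dx_i ∧ dx_j.
Expand each term, using dx_k ∧ dx_i ∧ dx_j = sgn(permutation) dx_{(a)} ∧ dx_{(b)} ∧ dx_{(c)} with (a < b < c) sorted:
  d(-3*x*z + 2*y^2) includes (∂/∂z)(-3*x*z + 2*y^2) dz = (-3*x) dz, which multiplied by dx ∧ dy gives (-3*x) dx ∧ dy ∧ dz
  d(y*z) includes (∂/∂y)(y*z) dy = (z) dy, which multiplied by dx ∧ dz gives (-z) dx ∧ dy ∧ dz
Collecting like 3-forms: d(omega) = (-3*x - z) dx ∧ dy ∧ dz.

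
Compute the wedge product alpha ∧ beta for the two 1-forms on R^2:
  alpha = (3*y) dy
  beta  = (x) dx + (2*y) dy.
alpha ∧ beta = (-3*x*y) dx ∧ dy

Distribute the wedge, using dx_i ∧ dx_j = -dx_j ∧ dx_i and dx_i ∧ dx_i = 0. For each pair (i, j) with i < j, the coefficient of dx_i ∧ dx_j in alpha ∧ beta is (alpha_i * beta_j - alpha_j * beta_i). Collecting: alpha ∧ beta = (-3*x*y) dx ∧ dy.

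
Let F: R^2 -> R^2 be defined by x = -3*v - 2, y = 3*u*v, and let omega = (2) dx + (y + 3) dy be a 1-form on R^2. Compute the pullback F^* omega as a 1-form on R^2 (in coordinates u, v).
F^* omega = (9*v*(u*v + 1)) du + (9*u^2*v + 9*u - 6) dv

Using F^*(f dg) = (f ∘ F) d(g ∘ F), substitute each coordinate x_i by F_i(u, v) in f_i, and replace dx_i by d F_i = (∂F_i/∂u) du + (∂F_i/∂v) dv.
  For the x component: f_1(F) = 2; d F_1 = (0) du + (-3) dv
  For the y component: f_2(F) = 3*u*v + 3; d F_2 = (3*v) du + (3*u) dv
Combining and collecting du, dv coefficients:
  coeff of du: 9*v*(u*v + 1)
  coeff of dv: 9*u^2*v + 9*u - 6
F^* omega = (9*v*(u*v + 1)) du + (9*u^2*v + 9*u - 6) dv.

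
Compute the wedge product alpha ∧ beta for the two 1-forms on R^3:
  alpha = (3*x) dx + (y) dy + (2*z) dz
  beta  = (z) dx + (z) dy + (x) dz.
alpha ∧ beta = (z*(3*x - y)) dx ∧ dy + (3*x^2 - 2*z^2) dx ∧ dz + (x*y - 2*z^2) dy ∧ dz

Distribute the wedge, using dx_i ∧ dx_j = -dx_j ∧ dx_i and dx_i ∧ dx_i = 0. For each pair (i, j) with i < j, the coefficient of dx_i ∧ dx_j in alpha ∧ beta is (alpha_i * beta_j - alpha_j * beta_i). Collecting: alpha ∧ beta = (z*(3*x - y)) dx ∧ dy + (3*x^2 - 2*z^2) dx ∧ dz + (x*y - 2*z^2) dy ∧ dz.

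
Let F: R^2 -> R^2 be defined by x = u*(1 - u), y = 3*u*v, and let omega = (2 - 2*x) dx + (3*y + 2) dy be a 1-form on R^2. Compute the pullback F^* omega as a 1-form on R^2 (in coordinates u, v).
F^* omega = (-4*u^3 + 6*u^2 + 27*u*v^2 - 6*u + 6*v + 2) du + (3*u*(9*u*v + 2)) dv

Using F^*(f dg) = (f ∘ F) d(g ∘ F), substitute each coordinate x_i by F_i(u, v) in f_i, and replace dx_i by d F_i = (∂F_i/∂u) du + (∂F_i/∂v) dv.
  For the x component: f_1(F) = 2*u^2 - 2*u + 2; d F_1 = (1 - 2*u) du + (0) dv
  For the y component: f_2(F) = 9*u*v + 2; d F_2 = (3*v) du + (3*u) dv
Combining and collecting du, dv coefficients:
  coeff of du: -4*u^3 + 6*u^2 + 27*u*v^2 - 6*u + 6*v + 2
  coeff of dv: 3*u*(9*u*v + 2)
F^* omega = (-4*u^3 + 6*u^2 + 27*u*v^2 - 6*u + 6*v + 2) du + (3*u*(9*u*v + 2)) dv.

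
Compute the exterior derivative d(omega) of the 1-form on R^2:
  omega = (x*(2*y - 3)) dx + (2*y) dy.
d(omega) = (-2*x) dx ∧ dy

For a 1-form omega = sum_i f_i dx_i, the exterior derivative is
  d(omega) = sum_{i < j} (∂f_j/∂x_i - ∂f_i/∂x_j) dx_i ∧ dx_j.
  coefficient of dx ∧ dy: ∂f_2/∂x - ∂f_1/∂y = ∂(2*y)/∂x - ∂(x*(2*y - 3))/∂y = -2*x
Assembling: d(omega) = (-2*x) dx ∧ dy.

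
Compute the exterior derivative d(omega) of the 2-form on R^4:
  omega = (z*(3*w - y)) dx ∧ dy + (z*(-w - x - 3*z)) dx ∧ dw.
d(omega) = (3*w - y) dx ∧ dy ∧ dz + (3*z) dx ∧ dy ∧ dw + (w + x + 6*z) dx ∧ dz ∧ dw

For a 2-form omega = sum_{i<j} g_{ij} dx_i ∧ dx_j, the exterior derivative is
  d(omega) = sum_{i<j} d(g_{ij}) ∧ dx_i ∧ dx_j = sum_{i<j, k} (∂g_{ij}/∂x_k) dx_k ∧ dx_i ∧ dx_j.
Expand each term, using dx_k ∧ dx_i ∧ dx_j = sgn(permutation) dx_{(a)} ∧ dx_{(b)} ∧ dx_{(c)} with (a < b < c) sorted:
  d(z*(3*w - y)) includes (∂/∂z)(z*(3*w - y)) dz = (3*w - y) dz, which multiplied by dx ∧ dy gives (3*w - y) dx ∧ dy ∧ dz
  d(z*(3*w - y)) includes (∂/∂w)(z*(3*w - y)) dw = (3*z) dw, which multiplied by dx ∧ dy gives (3*z) dx ∧ dy ∧ dw
  d(z*(-w - x - 3*z)) includes (∂/∂z)(z*(-w - x - 3*z)) dz = (-w - x - 6*z) dz, which multiplied by dx ∧ dw gives (w + x + 6*z) dx ∧ dz ∧ dw
Collecting like 3-forms: d(omega) = (3*w - y) dx ∧ dy ∧ dz + (3*z) dx ∧ dy ∧ dw + (w + x + 6*z) dx ∧ dz ∧ dw.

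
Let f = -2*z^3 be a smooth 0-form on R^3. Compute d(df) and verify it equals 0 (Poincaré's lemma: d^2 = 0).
d(df) = 0

Step 1: df = sum_i (∂f/∂x_i) dx_i = (0) dx + (0) dy + (-6*z^2) dz.
Step 2: Apply d again. Using the 1-form formula, the coefficient of dx ∧ dy in d(df) is ∂^2 f/∂x ∂y - ∂^2 f/∂y ∂x = (0) - (0) = 0 (equality of mixed partials for smooth f).
Similarly for dx ∧ dz and dy ∧ dz — all coefficients vanish. So d(df) = 0.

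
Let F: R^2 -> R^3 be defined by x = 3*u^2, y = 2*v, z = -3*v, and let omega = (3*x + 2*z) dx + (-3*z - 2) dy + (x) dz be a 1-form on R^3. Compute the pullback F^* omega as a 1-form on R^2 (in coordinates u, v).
F^* omega = (54*u^3 - 36*u*v) du + (-9*u^2 + 18*v - 4) dv

Using F^*(f dg) = (f ∘ F) d(g ∘ F), substitute each coordinate x_i by F_i(u, v) in f_i, and replace dx_i by d F_i = (∂F_i/∂u) du + (∂F_i/∂v) dv.
  For the x component: f_1(F) = 9*u^2 - 6*v; d F_1 = (6*u) du + (0) dv
  For the y component: f_2(F) = 9*v - 2; d F_2 = (0) du + (2) dv
  For the z component: f_3(F) = 3*u^2; d F_3 = (0) du + (-3) dv
Combining and collecting du, dv coefficients:
  coeff of du: 54*u^3 - 36*u*v
  coeff of dv: -9*u^2 + 18*v - 4
F^* omega = (54*u^3 - 36*u*v) du + (-9*u^2 + 18*v - 4) dv.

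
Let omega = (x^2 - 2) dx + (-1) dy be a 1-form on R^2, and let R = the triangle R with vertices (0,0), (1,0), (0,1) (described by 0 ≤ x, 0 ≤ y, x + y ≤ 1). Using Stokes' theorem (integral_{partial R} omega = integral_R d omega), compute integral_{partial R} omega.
integral_(partial R) omega = 0

Stokes: integral_partial_R omega = integral_R d omega with d omega = (∂Q/∂x - ∂P/∂y) dx ∧ dy.
  ∂Q/∂x = 0
  ∂P/∂y = 0
  integrand = ∂Q/∂x - ∂P/∂y = 0.
Integrating over R: integral_0^1 integral_0^{1-x} (0) dy dx = 0.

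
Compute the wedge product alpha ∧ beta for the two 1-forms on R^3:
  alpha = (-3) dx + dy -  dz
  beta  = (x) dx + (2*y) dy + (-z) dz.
alpha ∧ beta = (-x - 6*y) dx ∧ dy + (x + 3*z) dx ∧ dz + (2*y - z) dy ∧ dz

Distribute the wedge, using dx_i ∧ dx_j = -dx_j ∧ dx_i and dx_i ∧ dx_i = 0. For each pair (i, j) with i < j, the coefficient of dx_i ∧ dx_j in alpha ∧ beta is (alpha_i * beta_j - alpha_j * beta_i). Collecting: alpha ∧ beta = (-x - 6*y) dx ∧ dy + (x + 3*z) dx ∧ dz + (2*y - z) dy ∧ dz.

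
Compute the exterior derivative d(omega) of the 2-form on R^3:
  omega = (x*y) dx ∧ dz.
d(omega) = (-x) dx ∧ dy ∧ dz

For a 2-form omega = sum_{i<j} g_{ij} dx_i ∧ dx_j, the exterior derivative is
  d(omega) = sum_{i<j} d(g_{ij}) ∧ dx_i ∧ dx_j = sum_{i<j, k} (∂g_{ij}/∂x_k) dx_k ∧ dx_i ∧ dx_j.
Expand each term, using dx_k ∧ dx_i ∧ dx_j = sgn(permutation) dx_{(a)} ∧ dx_{(b)} ∧ dx_{(c)} with (a < b < c) sorted:
  d(x*y) includes (∂/∂y)(x*y) dy = (x) dy, which multiplied by dx ∧ dz gives (-x) dx ∧ dy ∧ dz
Collecting like 3-forms: d(omega) = (-x) dx ∧ dy ∧ dz.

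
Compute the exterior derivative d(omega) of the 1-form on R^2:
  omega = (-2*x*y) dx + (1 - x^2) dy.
d(omega) = 0

For a 1-form omega = sum_i f_i dx_i, the exterior derivative is
  d(omega) = sum_{i < j} (∂f_j/∂x_i - ∂f_i/∂x_j) dx_i ∧ dx_j.

Assembling: d(omega) = 0.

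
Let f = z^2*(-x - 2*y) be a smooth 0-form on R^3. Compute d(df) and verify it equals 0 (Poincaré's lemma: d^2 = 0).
d(df) = 0

Step 1: df = sum_i (∂f/∂x_i) dx_i = (-z^2) dx + (-2*z^2) dy + (2*z*(-x - 2*y)) dz.
Step 2: Apply d again. Using the 1-form formula, the coefficient of dx ∧ dy in d(df) is ∂^2 f/∂x ∂y - ∂^2 f/∂y ∂x = (0) - (0) = 0 (equality of mixed partials for smooth f).
Similarly for dx ∧ dz and dy ∧ dz — all coefficients vanish. So d(df) = 0.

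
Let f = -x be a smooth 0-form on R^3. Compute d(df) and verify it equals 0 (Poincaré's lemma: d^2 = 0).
d(df) = 0

Step 1: df = sum_i (∂f/∂x_i) dx_i = (-1) dx + (0) dy + (0) dz.
Step 2: Apply d again. Using the 1-form formula, the coefficient of dx ∧ dy in d(df) is ∂^2 f/∂x ∂y - ∂^2 f/∂y ∂x = (0) - (0) = 0 (equality of mixed partials for smooth f).
Similarly for dx ∧ dz and dy ∧ dz — all coefficients vanish. So d(df) = 0.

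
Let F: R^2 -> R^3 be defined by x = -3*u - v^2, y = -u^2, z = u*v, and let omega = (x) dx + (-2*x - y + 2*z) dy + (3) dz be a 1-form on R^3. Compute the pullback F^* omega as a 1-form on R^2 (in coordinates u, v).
F^* omega = (-2*u^3 - 4*u^2*v - 12*u^2 - 4*u*v^2 + 9*u + 3*v^2 + 3*v) du + (6*u*v + 3*u + 2*v^3) dv

Using F^*(f dg) = (f ∘ F) d(g ∘ F), substitute each coordinate x_i by F_i(u, v) in f_i, and replace dx_i by d F_i = (∂F_i/∂u) du + (∂F_i/∂v) dv.
  For the x component: f_1(F) = -3*u - v^2; d F_1 = (-3) du + (-2*v) dv
  For the y component: f_2(F) = u^2 + 2*u*v + 6*u + 2*v^2; d F_2 = (-2*u) du + (0) dv
  For the z component: f_3(F) = 3; d F_3 = (v) du + (u) dv
Combining and collecting du, dv coefficients:
  coeff of du: -2*u^3 - 4*u^2*v - 12*u^2 - 4*u*v^2 + 9*u + 3*v^2 + 3*v
  coeff of dv: 6*u*v + 3*u + 2*v^3
F^* omega = (-2*u^3 - 4*u^2*v - 12*u^2 - 4*u*v^2 + 9*u + 3*v^2 + 3*v) du + (6*u*v + 3*u + 2*v^3) dv.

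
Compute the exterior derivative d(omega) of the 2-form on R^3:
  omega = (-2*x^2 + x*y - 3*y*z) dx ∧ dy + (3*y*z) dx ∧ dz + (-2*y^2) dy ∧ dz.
d(omega) = (-3*y - 3*z) dx ∧ dy ∧ dz

For a 2-form omega = sum_{i<j} g_{ij} dx_i ∧ dx_j, the exterior derivative is
  d(omega) = sum_{i<j} d(g_{ij}) ∧ dx_i ∧ dx_j = sum_{i<j, k} (∂g_{ij}/∂x_k) dx_k ∧ dx_i ∧ dx_j.
Expand each term, using dx_k ∧ dx_i ∧ dx_j = sgn(permutation) dx_{(a)} ∧ dx_{(b)} ∧ dx_{(c)} with (a < b < c) sorted:
  d(-2*x^2 + x*y - 3*y*z) includes (∂/∂z)(-2*x^2 + x*y - 3*y*z) dz = (-3*y) dz, which multiplied by dx ∧ dy gives (-3*y) dx ∧ dy ∧ dz
  d(3*y*z) includes (∂/∂y)(3*y*z) dy = (3*z) dy, which multiplied by dx ∧ dz gives (-3*z) dx ∧ dy ∧ dz
Collecting like 3-forms: d(omega) = (-3*y - 3*z) dx ∧ dy ∧ dz.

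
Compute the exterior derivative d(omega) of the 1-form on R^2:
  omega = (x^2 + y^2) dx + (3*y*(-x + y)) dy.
d(omega) = (-5*y) dx ∧ dy

For a 1-form omega = sum_i f_i dx_i, the exterior derivative is
  d(omega) = sum_{i < j} (∂f_j/∂x_i - ∂f_i/∂x_j) dx_i ∧ dx_j.
  coefficient of dx ∧ dy: ∂f_2/∂x - ∂f_1/∂y = ∂(3*y*(-x + y))/∂x - ∂(x^2 + y^2)/∂y = -5*y
Assembling: d(omega) = (-5*y) dx ∧ dy.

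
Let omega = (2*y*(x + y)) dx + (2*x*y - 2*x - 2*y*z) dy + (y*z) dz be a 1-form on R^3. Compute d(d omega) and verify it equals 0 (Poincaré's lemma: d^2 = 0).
d(d omega) = 0

Step 1: d omega = sum_{i<j} (∂f_j/∂x_i - ∂f_i/∂x_j) dx_i ∧ dx_j:
  coeff of dx ∧ dy: -2*x - 2*y - 2
  coeff of dx ∧ dz: 0
  coeff of dy ∧ dz: 2*y + z
Step 2: Apply d again to each 2-form coefficient. The only possible 3-form in R^3 is dx ∧ dy ∧ dz, with coefficient
  ∂(coeff of dy∧dz)/∂x - ∂(coeff of dx∧dz)/∂y + ∂(coeff of dx∧dy)/∂z
  = ∂/∂x (2*y + z) - ∂/∂y (0) + ∂/∂z (-2*x - 2*y - 2).
Each of these terms simplifies to sums of mixed partials that cancel in pairs. The result is 0 (by equality of mixed partials for smooth functions — Schwarz / Clairaut).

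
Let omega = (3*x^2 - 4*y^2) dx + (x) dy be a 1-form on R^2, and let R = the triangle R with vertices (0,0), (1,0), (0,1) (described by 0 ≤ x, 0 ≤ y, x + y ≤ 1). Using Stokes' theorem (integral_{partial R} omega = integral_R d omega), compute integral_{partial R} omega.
integral_(partial R) omega = 11/6

Stokes: integral_partial_R omega = integral_R d omega with d omega = (∂Q/∂x - ∂P/∂y) dx ∧ dy.
  ∂Q/∂x = 1
  ∂P/∂y = -8*y
  integrand = ∂Q/∂x - ∂P/∂y = 8*y + 1.
Integrating over R: integral_0^1 integral_0^{1-x} (8*y + 1) dy dx = 11/6.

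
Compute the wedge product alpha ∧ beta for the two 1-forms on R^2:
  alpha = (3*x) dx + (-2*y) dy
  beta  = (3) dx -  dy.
alpha ∧ beta = (-3*x + 6*y) dx ∧ dy

Distribute the wedge, using dx_i ∧ dx_j = -dx_j ∧ dx_i and dx_i ∧ dx_i = 0. For each pair (i, j) with i < j, the coefficient of dx_i ∧ dx_j in alpha ∧ beta is (alpha_i * beta_j - alpha_j * beta_i). Collecting: alpha ∧ beta = (-3*x + 6*y) dx ∧ dy.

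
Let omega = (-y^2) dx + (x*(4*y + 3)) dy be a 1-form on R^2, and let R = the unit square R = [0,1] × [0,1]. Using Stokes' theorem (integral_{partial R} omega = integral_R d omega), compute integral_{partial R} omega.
integral_(partial R) omega = 6

Stokes: integral_partial_R omega = integral_R d omega with d omega = (∂Q/∂x - ∂P/∂y) dx ∧ dy.
  ∂Q/∂x = 4*y + 3
  ∂P/∂y = -2*y
  integrand = ∂Q/∂x - ∂P/∂y = 6*y + 3.
Integrating over R: integral_0^1 integral_0^1 (6*y + 3) dx dy = 6.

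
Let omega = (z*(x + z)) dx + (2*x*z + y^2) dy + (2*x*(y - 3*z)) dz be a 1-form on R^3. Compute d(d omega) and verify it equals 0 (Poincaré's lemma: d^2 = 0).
d(d omega) = 0

Step 1: d omega = sum_{i<j} (∂f_j/∂x_i - ∂f_i/∂x_j) dx_i ∧ dx_j:
  coeff of dx ∧ dy: 2*z
  coeff of dx ∧ dz: -x + 2*y - 8*z
  coeff of dy ∧ dz: 0
Step 2: Apply d again to each 2-form coefficient. The only possible 3-form in R^3 is dx ∧ dy ∧ dz, with coefficient
  ∂(coeff of dy∧dz)/∂x - ∂(coeff of dx∧dz)/∂y + ∂(coeff of dx∧dy)/∂z
  = ∂/∂x (0) - ∂/∂y (-x + 2*y - 8*z) + ∂/∂z (2*z).
Each of these terms simplifies to sums of mixed partials that cancel in pairs. The result is 0 (by equality of mixed partials for smooth functions — Schwarz / Clairaut).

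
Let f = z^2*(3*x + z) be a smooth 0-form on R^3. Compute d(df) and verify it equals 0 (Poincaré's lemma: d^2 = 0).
d(df) = 0

Step 1: df = sum_i (∂f/∂x_i) dx_i = (3*z^2) dx + (0) dy + (3*z*(2*x + z)) dz.
Step 2: Apply d again. Using the 1-form formula, the coefficient of dx ∧ dy in d(df) is ∂^2 f/∂x ∂y - ∂^2 f/∂y ∂x = (0) - (0) = 0 (equality of mixed partials for smooth f).
Similarly for dx ∧ dz and dy ∧ dz — all coefficients vanish. So d(df) = 0.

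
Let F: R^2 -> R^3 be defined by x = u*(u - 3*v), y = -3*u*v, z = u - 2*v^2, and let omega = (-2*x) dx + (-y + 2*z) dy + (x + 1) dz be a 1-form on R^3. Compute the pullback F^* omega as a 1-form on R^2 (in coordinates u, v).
F^* omega = (-4*u^3 + 18*u^2*v + u^2 - 27*u*v^2 - 9*u*v + 12*v^3 + 1) du + (6*u^3 - 31*u^2*v - 6*u^2 + 24*u*v^2 - 4*v) dv

Using F^*(f dg) = (f ∘ F) d(g ∘ F), substitute each coordinate x_i by F_i(u, v) in f_i, and replace dx_i by d F_i = (∂F_i/∂u) du + (∂F_i/∂v) dv.
  For the x component: f_1(F) = 2*u*(-u + 3*v); d F_1 = (2*u - 3*v) du + (-3*u) dv
  For the y component: f_2(F) = 3*u*v + 2*u - 4*v^2; d F_2 = (-3*v) du + (-3*u) dv
  For the z component: f_3(F) = u^2 - 3*u*v + 1; d F_3 = (1) du + (-4*v) dv
Combining and collecting du, dv coefficients:
  coeff of du: -4*u^3 + 18*u^2*v + u^2 - 27*u*v^2 - 9*u*v + 12*v^3 + 1
  coeff of dv: 6*u^3 - 31*u^2*v - 6*u^2 + 24*u*v^2 - 4*v
F^* omega = (-4*u^3 + 18*u^2*v + u^2 - 27*u*v^2 - 9*u*v + 12*v^3 + 1) du + (6*u^3 - 31*u^2*v - 6*u^2 + 24*u*v^2 - 4*v) dv.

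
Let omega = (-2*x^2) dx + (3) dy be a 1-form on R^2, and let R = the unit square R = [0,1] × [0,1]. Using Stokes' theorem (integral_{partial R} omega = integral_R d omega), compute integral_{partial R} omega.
integral_(partial R) omega = 0

Stokes: integral_partial_R omega = integral_R d omega with d omega = (∂Q/∂x - ∂P/∂y) dx ∧ dy.
  ∂Q/∂x = 0
  ∂P/∂y = 0
  integrand = ∂Q/∂x - ∂P/∂y = 0.
Integrating over R: integral_0^1 integral_0^1 (0) dx dy = 0.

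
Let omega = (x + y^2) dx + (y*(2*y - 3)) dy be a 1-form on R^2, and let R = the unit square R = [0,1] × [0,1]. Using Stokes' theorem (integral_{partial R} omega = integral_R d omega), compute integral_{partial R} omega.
integral_(partial R) omega = -1

Stokes: integral_partial_R omega = integral_R d omega with d omega = (∂Q/∂x - ∂P/∂y) dx ∧ dy.
  ∂Q/∂x = 0
  ∂P/∂y = 2*y
  integrand = ∂Q/∂x - ∂P/∂y = -2*y.
Integrating over R: integral_0^1 integral_0^1 (-2*y) dx dy = -1.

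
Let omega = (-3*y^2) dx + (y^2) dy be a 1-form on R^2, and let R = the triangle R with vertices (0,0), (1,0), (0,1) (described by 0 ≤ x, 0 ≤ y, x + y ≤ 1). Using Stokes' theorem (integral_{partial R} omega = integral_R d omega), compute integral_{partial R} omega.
integral_(partial R) omega = 1

Stokes: integral_partial_R omega = integral_R d omega with d omega = (∂Q/∂x - ∂P/∂y) dx ∧ dy.
  ∂Q/∂x = 0
  ∂P/∂y = -6*y
  integrand = ∂Q/∂x - ∂P/∂y = 6*y.
Integrating over R: integral_0^1 integral_0^{1-x} (6*y) dy dx = 1.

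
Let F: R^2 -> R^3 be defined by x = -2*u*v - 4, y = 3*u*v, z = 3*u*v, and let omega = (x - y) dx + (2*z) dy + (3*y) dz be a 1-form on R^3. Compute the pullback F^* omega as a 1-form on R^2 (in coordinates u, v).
F^* omega = (v*(55*u*v + 8)) du + (u*(55*u*v + 8)) dv

Using F^*(f dg) = (f ∘ F) d(g ∘ F), substitute each coordinate x_i by F_i(u, v) in f_i, and replace dx_i by d F_i = (∂F_i/∂u) du + (∂F_i/∂v) dv.
  For the x component: f_1(F) = -5*u*v - 4; d F_1 = (-2*v) du + (-2*u) dv
  For the y component: f_2(F) = 6*u*v; d F_2 = (3*v) du + (3*u) dv
  For the z component: f_3(F) = 9*u*v; d F_3 = (3*v) du + (3*u) dv
Combining and collecting du, dv coefficients:
  coeff of du: v*(55*u*v + 8)
  coeff of dv: u*(55*u*v + 8)
F^* omega = (v*(55*u*v + 8)) du + (u*(55*u*v + 8)) dv.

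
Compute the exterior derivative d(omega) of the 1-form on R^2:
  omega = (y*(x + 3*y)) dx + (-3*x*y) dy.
d(omega) = (-x - 9*y) dx ∧ dy

For a 1-form omega = sum_i f_i dx_i, the exterior derivative is
  d(omega) = sum_{i < j} (∂f_j/∂x_i - ∂f_i/∂x_j) dx_i ∧ dx_j.
  coefficient of dx ∧ dy: ∂f_2/∂x - ∂f_1/∂y = ∂(-3*x*y)/∂x - ∂(y*(x + 3*y))/∂y = -x - 9*y
Assembling: d(omega) = (-x - 9*y) dx ∧ dy.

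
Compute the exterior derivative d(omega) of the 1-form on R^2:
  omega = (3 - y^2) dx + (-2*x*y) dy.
d(omega) = 0

For a 1-form omega = sum_i f_i dx_i, the exterior derivative is
  d(omega) = sum_{i < j} (∂f_j/∂x_i - ∂f_i/∂x_j) dx_i ∧ dx_j.

Assembling: d(omega) = 0.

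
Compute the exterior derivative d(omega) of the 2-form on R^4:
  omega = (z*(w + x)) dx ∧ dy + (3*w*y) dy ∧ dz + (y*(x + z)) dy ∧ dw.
d(omega) = (w + x) dx ∧ dy ∧ dz + (y + z) dx ∧ dy ∧ dw + (2*y) dy ∧ dz ∧ dw

For a 2-form omega = sum_{i<j} g_{ij} dx_i ∧ dx_j, the exterior derivative is
  d(omega) = sum_{i<j} d(g_{ij}) ∧ dx_i ∧ dx_j = sum_{i<j, k} (∂g_{ij}/∂x_k) dx_k ∧ dx_i ∧ dx_j.
Expand each term, using dx_k ∧ dx_i ∧ dx_j = sgn(permutation) dx_{(a)} ∧ dx_{(b)} ∧ dx_{(c)} with (a < b < c) sorted:
  d(z*(w + x)) includes (∂/∂z)(z*(w + x)) dz = (w + x) dz, which multiplied by dx ∧ dy gives (w + x) dx ∧ dy ∧ dz
  d(z*(w + x)) includes (∂/∂w)(z*(w + x)) dw = (z) dw, which multiplied by dx ∧ dy gives (z) dx ∧ dy ∧ dw
  d(3*w*y) includes (∂/∂w)(3*w*y) dw = (3*y) dw, which multiplied by dy ∧ dz gives (3*y) dy ∧ dz ∧ dw
  d(y*(x + z)) includes (∂/∂x)(y*(x + z)) dx = (y) dx, which multiplied by dy ∧ dw gives (y) dx ∧ dy ∧ dw
  d(y*(x + z)) includes (∂/∂z)(y*(x + z)) dz = (y) dz, which multiplied by dy ∧ dw gives (-y) dy ∧ dz ∧ dw
Collecting like 3-forms: d(omega) = (w + x) dx ∧ dy ∧ dz + (y + z) dx ∧ dy ∧ dw + (2*y) dy ∧ dz ∧ dw.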